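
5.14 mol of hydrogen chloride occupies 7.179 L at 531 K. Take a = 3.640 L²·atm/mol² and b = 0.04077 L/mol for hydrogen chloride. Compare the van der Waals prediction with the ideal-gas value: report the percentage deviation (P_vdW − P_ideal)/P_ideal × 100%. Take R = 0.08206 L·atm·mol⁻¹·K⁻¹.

-2.97 %

Ideal: P_ideal = nRT/V = (5.14)(0.08206)(531)/7.179 = 31.1979 atm
vdW: P = nRT/(V − nb) − a n²/V² = 223.970/6.96944 − 96.1673/51.5380 = 32.1360 − 1.86595 = 30.2701 atm
% deviation = (30.2701 − 31.1979)/31.1979 × 100% = -2.97%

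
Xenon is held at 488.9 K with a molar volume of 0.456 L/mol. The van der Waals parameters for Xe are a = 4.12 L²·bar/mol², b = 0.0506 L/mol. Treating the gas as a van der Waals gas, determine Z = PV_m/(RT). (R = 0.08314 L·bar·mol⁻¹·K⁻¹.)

P = RT/(V_m − b) − a/V_m² = (0.08314)(488.9)/(0.456 − 0.0506) − 4.12/(0.456)²
  = 40.647/0.40540 − 19.814 = 100.26 − 19.814 = 80.45 bar
Z = PV_m/(RT) = (80.45)(0.456)/((0.08314)(488.9)) = 36.685/40.647 = 0.9025

Z ≈ 0.9025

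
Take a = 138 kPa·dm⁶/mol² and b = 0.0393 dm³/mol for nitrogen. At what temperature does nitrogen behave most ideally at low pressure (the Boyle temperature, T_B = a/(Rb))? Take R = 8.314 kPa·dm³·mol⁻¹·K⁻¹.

T_B ≈ 422.4 K

For a van der Waals gas the second virial coefficient B₂ = b − a/(RT) vanishes at T_B = a/(Rb).
T_B = 138/(8.314×0.0393) = 138/0.32674 = 422.4 K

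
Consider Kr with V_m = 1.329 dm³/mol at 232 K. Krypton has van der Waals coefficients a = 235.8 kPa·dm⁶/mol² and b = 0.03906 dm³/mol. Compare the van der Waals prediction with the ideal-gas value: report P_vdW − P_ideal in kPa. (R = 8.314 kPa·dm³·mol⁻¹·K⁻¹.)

ΔP ≈ -89.6 kPa

Ideal: P_ideal = RT/V_m = (8.314)(232)/1.329 = 1451.35 kPa
vdW: P = RT/(V_m − b) − a/V_m² = 1928.85/1.28994 − 235.8/1.76624 = 1495.30 − 133.504 = 1361.80 kPa
ΔP = 1361.80 − 1451.35 = -89.6 kPa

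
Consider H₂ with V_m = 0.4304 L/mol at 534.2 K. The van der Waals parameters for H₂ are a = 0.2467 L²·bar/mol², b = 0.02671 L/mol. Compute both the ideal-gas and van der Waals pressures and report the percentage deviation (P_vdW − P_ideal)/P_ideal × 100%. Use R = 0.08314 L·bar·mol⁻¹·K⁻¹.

Ideal: P_ideal = RT/V_m = (0.08314)(534.2)/0.4304 = 103.191 bar
vdW: P = RT/(V_m − b) − a/V_m² = 44.4134/0.403690 − 0.2467/0.185244 = 110.019 − 1.33176 = 108.687 bar
% deviation = (108.687 − 103.191)/103.191 × 100% = 5.33%

5.33 %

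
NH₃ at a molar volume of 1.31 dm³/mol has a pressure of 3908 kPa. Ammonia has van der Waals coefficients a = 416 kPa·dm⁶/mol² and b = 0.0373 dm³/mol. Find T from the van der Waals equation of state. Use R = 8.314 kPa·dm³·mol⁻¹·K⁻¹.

T = (P + a/V_m²)(V_m − b)/R
P + a/V_m² = 3908 + 416/(1.31)² = 4150.4 kPa
V_m − b = 1.31 − 0.0373 = 1.2727 dm³/mol
T = (4150.4)(1.2727)/8.314 = 635.3 K

T ≈ 635.3 K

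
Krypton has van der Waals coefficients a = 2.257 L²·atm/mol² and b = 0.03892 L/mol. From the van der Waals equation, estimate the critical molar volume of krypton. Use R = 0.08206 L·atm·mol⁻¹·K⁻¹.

V_m,c ≈ 0.1168 L/mol

For a van der Waals gas, V_m,c = 3b.
V_m,c = 3×0.03892 = 0.1168 L/mol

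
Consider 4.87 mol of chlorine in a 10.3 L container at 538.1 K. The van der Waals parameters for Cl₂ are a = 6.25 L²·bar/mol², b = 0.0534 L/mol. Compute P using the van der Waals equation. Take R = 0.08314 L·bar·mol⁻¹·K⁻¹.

P ≈ 20.30 bar

P = nRT/(V − nb) − a n²/V²
nRT/(V − nb) = (4.87)(0.08314)(538.1)/(10.3 − 4.87×0.0534) = 217.87/10.040 = 21.700 bar
a n²/V² = (6.25)(4.87)²/(10.3)² = 1.3972 bar
P = 21.700 − 1.3972 = 20.30 bar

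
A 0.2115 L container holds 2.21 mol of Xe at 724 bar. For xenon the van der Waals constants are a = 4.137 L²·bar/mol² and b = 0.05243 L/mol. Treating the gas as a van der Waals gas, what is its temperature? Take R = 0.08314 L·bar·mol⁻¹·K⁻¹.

T ≈ 611.9 K

T = (P + a n²/V²)(V − nb)/(nR)
P + a n²/V² = 724 + (4.137)(2.21)²/(0.2115)² = 1175.7 bar
V − nb = 0.2115 − (2.21)(0.05243) = 0.095630 L
T = (1175.7)(0.095630)/((2.21)(0.08314)) = 611.9 K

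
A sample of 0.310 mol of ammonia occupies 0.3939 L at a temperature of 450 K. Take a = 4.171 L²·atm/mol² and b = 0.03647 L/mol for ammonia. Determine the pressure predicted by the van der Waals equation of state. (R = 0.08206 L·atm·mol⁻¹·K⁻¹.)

P = nRT/(V − nb) − a n²/V²
nRT/(V − nb) = (0.310)(0.08206)(450)/(0.3939 − 0.310×0.03647) = 11.447/0.38259 = 29.920 atm
a n²/V² = (4.171)(0.310)²/(0.3939)² = 2.5834 atm
P = 29.920 − 2.5834 = 27.34 atm

P ≈ 27.34 atm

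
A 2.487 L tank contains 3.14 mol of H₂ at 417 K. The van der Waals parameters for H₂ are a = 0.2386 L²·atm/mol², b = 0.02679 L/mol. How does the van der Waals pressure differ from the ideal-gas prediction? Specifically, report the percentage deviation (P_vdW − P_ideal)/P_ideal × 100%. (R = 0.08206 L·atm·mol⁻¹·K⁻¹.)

2.62 %

Ideal: P_ideal = nRT/V = (3.14)(0.08206)(417)/2.487 = 43.2037 atm
vdW: P = nRT/(V − nb) − a n²/V² = 107.448/2.40288 − 2.35250/6.18517 = 44.7163 − 0.380345 = 44.3360 atm
% deviation = (44.3360 − 43.2037)/43.2037 × 100% = 2.62%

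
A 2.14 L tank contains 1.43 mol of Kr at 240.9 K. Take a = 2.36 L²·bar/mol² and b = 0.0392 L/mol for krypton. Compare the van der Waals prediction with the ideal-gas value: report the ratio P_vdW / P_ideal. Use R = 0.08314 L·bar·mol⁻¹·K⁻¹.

P_vdW / P_ideal ≈ 0.9482

Ideal: P_ideal = nRT/V = (1.43)(0.08314)(240.9)/2.14 = 13.3835 bar
vdW: P = nRT/(V − nb) − a n²/V² = 28.6406/2.08394 − 4.82596/4.57960 = 13.7435 − 1.05380 = 12.6897 bar
Ratio = 12.6897/13.3835 = 0.9482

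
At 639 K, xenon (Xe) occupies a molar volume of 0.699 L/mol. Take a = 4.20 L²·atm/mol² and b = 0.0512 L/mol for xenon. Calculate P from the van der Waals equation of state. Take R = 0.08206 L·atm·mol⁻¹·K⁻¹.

P = RT/(V_m − b) − a/V_m²
RT/(V_m − b) = (0.08206)(639)/(0.699 − 0.0512) = 52.436/0.64780 = 80.945 atm
a/V_m² = 4.20/(0.699)² = 8.5960 atm
P = 80.945 − 8.5960 = 72.35 atm

P ≈ 72.35 atm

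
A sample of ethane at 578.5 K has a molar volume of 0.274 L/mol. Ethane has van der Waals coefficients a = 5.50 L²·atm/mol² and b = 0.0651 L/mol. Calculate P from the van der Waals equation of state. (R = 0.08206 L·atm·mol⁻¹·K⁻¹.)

P ≈ 154.0 atm

P = RT/(V_m − b) − a/V_m²
RT/(V_m − b) = (0.08206)(578.5)/(0.274 − 0.0651) = 47.472/0.20890 = 227.25 atm
a/V_m² = 5.50/(0.274)² = 73.259 atm
P = 227.25 − 73.259 = 154.0 atm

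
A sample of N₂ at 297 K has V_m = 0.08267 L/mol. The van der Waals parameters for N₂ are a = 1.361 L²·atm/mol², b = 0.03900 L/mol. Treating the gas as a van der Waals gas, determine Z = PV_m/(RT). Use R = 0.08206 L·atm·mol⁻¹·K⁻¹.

P = RT/(V_m − b) − a/V_m² = (0.08206)(297)/(0.08267 − 0.03900) − 1.361/(0.08267)²
  = 24.372/0.043670 − 199.14 = 558.09 − 199.14 = 358.95 atm
Z = PV_m/(RT) = (358.95)(0.08267)/((0.08206)(297)) = 29.674/24.372 = 1.218

Z ≈ 1.218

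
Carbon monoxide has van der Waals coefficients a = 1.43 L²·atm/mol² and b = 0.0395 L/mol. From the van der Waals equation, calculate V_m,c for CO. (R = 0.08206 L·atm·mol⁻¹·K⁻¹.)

V_m,c ≈ 0.1185 L/mol

For a van der Waals gas, V_m,c = 3b.
V_m,c = 3×0.0395 = 0.1185 L/mol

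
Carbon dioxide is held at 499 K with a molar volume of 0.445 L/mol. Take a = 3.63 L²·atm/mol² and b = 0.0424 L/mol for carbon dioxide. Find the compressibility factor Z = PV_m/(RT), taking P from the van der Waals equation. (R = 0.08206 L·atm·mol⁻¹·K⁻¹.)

P = RT/(V_m − b) − a/V_m² = (0.08206)(499)/(0.445 − 0.0424) − 3.63/(0.445)²
  = 40.948/0.40260 − 18.331 = 101.71 − 18.331 = 83.38 atm
Z = PV_m/(RT) = (83.38)(0.445)/((0.08206)(499)) = 37.104/40.948 = 0.9061

Z ≈ 0.9061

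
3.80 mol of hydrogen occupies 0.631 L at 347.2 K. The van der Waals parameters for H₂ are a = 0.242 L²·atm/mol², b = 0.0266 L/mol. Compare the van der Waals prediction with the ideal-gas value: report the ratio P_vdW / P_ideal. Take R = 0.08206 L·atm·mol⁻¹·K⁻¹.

P_vdW / P_ideal ≈ 1.140

Ideal: P_ideal = nRT/V = (3.80)(0.08206)(347.2)/0.631 = 171.580 atm
vdW: P = nRT/(V − nb) − a n²/V² = 108.267/0.529920 − 3.49448/0.398161 = 204.308 − 8.77655 = 195.531 atm
Ratio = 195.531/171.580 = 1.140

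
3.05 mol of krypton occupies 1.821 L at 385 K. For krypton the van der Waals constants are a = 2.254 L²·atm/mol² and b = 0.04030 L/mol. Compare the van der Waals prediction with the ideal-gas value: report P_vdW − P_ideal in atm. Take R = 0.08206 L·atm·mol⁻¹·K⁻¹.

ΔP ≈ -2.493 atm

Ideal: P_ideal = nRT/V = (3.05)(0.08206)(385)/1.821 = 52.9154 atm
vdW: P = nRT/(V − nb) − a n²/V² = 96.3590/1.69809 − 20.9678/3.31604 = 56.7455 − 6.32314 = 50.4224 atm
ΔP = 50.4224 − 52.9154 = -2.493 atm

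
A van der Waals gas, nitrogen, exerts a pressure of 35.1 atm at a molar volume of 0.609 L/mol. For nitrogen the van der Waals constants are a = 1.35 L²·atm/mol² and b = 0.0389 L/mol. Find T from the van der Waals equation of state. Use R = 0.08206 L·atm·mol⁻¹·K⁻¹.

T = (P + a/V_m²)(V_m − b)/R
P + a/V_m² = 35.1 + 1.35/(0.609)² = 38.740 atm
V_m − b = 0.609 − 0.0389 = 0.57010 L/mol
T = (38.740)(0.57010)/0.08206 = 269.1 K

T ≈ 269.1 K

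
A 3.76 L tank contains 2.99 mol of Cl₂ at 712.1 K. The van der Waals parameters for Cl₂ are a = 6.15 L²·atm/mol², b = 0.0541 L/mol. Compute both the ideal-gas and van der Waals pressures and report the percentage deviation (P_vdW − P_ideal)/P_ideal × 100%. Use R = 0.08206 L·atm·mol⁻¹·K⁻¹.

-3.87 %

Ideal: P_ideal = nRT/V = (2.99)(0.08206)(712.1)/3.76 = 46.4682 atm
vdW: P = nRT/(V − nb) − a n²/V² = 174.720/3.59824 − 54.9816/14.1376 = 48.5571 − 3.88903 = 44.6681 atm
% deviation = (44.6681 − 46.4682)/46.4682 × 100% = -3.87%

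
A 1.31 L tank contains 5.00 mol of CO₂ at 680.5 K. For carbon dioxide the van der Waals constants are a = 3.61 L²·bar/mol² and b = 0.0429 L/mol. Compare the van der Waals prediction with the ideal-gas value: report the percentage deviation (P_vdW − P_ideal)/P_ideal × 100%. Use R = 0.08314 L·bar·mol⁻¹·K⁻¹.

Ideal: P_ideal = nRT/V = (5.00)(0.08314)(680.5)/1.31 = 215.942 bar
vdW: P = nRT/(V − nb) − a n²/V² = 282.884/1.09550 − 90.2500/1.71610 = 258.224 − 52.5902 = 205.634 bar
% deviation = (205.634 − 215.942)/215.942 × 100% = -4.77%

-4.77 %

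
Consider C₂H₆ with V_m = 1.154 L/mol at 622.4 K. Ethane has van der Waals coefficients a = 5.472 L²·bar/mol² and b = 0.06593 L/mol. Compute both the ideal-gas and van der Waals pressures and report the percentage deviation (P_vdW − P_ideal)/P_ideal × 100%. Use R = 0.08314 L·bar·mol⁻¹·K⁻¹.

Ideal: P_ideal = RT/V_m = (0.08314)(622.4)/1.154 = 44.8408 bar
vdW: P = RT/(V_m − b) − a/V_m² = 51.7463/1.08807 − 5.472/1.33172 = 47.5579 − 4.10897 = 43.4489 bar
% deviation = (43.4489 − 44.8408)/44.8408 × 100% = -3.10%

-3.10 %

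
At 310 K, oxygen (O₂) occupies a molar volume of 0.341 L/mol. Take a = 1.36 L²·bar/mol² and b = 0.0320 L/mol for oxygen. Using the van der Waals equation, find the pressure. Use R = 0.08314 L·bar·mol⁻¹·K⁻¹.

P = RT/(V_m − b) − a/V_m²
RT/(V_m − b) = (0.08314)(310)/(0.341 − 0.0320) = 25.773/0.30900 = 83.408 bar
a/V_m² = 1.36/(0.341)² = 11.696 bar
P = 83.408 − 11.696 = 71.71 bar

P ≈ 71.71 bar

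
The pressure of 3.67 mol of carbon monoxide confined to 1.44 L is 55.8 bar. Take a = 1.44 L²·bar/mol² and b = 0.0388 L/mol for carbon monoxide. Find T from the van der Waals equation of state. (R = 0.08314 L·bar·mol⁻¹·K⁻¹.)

T ≈ 277.1 K

T = (P + a n²/V²)(V − nb)/(nR)
P + a n²/V² = 55.8 + (1.44)(3.67)²/(1.44)² = 65.153 bar
V − nb = 1.44 − (3.67)(0.0388) = 1.2976 L
T = (65.153)(1.2976)/((3.67)(0.08314)) = 277.1 K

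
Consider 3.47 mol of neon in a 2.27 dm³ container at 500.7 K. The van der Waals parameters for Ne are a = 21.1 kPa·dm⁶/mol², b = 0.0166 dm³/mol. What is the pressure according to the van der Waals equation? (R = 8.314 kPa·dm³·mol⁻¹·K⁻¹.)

P = nRT/(V − nb) − a n²/V²
nRT/(V − nb) = (3.47)(8.314)(500.7)/(2.27 − 3.47×0.0166) = 14445/2.2124 = 6529.1 kPa
a n²/V² = (21.1)(3.47)²/(2.27)² = 49.305 kPa
P = 6529.1 − 49.305 = 6480 kPa

P ≈ 6480 kPa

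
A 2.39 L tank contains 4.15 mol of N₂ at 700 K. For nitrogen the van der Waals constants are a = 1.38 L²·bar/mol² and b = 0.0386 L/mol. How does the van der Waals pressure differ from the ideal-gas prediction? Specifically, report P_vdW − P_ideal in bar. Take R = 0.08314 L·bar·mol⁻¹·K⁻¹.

ΔP ≈ 3.10 bar

Ideal: P_ideal = nRT/V = (4.15)(0.08314)(700)/2.39 = 101.055 bar
vdW: P = nRT/(V − nb) − a n²/V² = 241.522/2.22981 − 23.7671/5.71210 = 108.315 − 4.16083 = 104.154 bar
ΔP = 104.154 − 101.055 = 3.10 bar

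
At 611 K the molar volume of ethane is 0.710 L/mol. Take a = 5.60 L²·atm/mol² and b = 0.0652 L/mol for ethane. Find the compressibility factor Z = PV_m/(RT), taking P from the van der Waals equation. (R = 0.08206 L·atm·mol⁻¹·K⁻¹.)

P = RT/(V_m − b) − a/V_m² = (0.08206)(611)/(0.710 − 0.0652) − 5.60/(0.710)²
  = 50.139/0.64480 − 11.109 = 77.759 − 11.109 = 66.650 atm
Z = PV_m/(RT) = (66.650)(0.710)/((0.08206)(611)) = 47.322/50.139 = 0.9438

Z ≈ 0.9438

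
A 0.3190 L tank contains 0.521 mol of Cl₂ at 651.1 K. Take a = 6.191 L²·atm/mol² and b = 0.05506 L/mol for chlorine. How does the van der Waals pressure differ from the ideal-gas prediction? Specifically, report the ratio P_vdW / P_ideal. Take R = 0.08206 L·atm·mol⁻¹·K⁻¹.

Ideal: P_ideal = nRT/V = (0.521)(0.08206)(651.1)/0.3190 = 87.2622 atm
vdW: P = nRT/(V − nb) − a n²/V² = 27.8366/0.290314 − 1.68049/0.101761 = 95.8845 − 16.5141 = 79.3704 atm
Ratio = 79.3704/87.2622 = 0.9096

P_vdW / P_ideal ≈ 0.9096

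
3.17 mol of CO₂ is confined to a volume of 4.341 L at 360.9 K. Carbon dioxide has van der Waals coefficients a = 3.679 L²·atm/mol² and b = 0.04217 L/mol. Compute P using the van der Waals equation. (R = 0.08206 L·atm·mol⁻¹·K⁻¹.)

P ≈ 20.35 atm

P = nRT/(V − nb) − a n²/V²
nRT/(V − nb) = (3.17)(0.08206)(360.9)/(4.341 − 3.17×0.04217) = 93.881/4.2073 = 22.314 atm
a n²/V² = (3.679)(3.17)²/(4.341)² = 1.9619 atm
P = 22.314 − 1.9619 = 20.35 atm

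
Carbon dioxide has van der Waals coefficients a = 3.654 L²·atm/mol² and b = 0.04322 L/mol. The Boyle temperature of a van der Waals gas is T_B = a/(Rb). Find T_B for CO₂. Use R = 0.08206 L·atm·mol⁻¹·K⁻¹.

T_B ≈ 1030 K

For a van der Waals gas the second virial coefficient B₂ = b − a/(RT) vanishes at T_B = a/(Rb).
T_B = 3.654/(0.08206×0.04322) = 3.654/0.0035466 = 1030 K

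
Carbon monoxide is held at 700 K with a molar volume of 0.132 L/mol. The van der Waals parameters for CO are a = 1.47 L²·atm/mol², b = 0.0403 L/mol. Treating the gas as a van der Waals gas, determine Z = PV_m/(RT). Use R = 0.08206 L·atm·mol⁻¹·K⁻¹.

Z ≈ 1.246

P = RT/(V_m − b) − a/V_m² = (0.08206)(700)/(0.132 − 0.0403) − 1.47/(0.132)²
  = 57.442/0.091700 − 84.366 = 626.41 − 84.366 = 542.04 atm
Z = PV_m/(RT) = (542.04)(0.132)/((0.08206)(700)) = 71.549/57.442 = 1.246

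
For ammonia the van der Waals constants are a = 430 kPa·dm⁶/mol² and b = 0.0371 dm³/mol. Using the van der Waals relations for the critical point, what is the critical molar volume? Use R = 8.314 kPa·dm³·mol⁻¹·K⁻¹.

For a van der Waals gas, V_m,c = 3b.
V_m,c = 3×0.0371 = 0.1113 dm³/mol

V_m,c ≈ 0.1113 dm³/mol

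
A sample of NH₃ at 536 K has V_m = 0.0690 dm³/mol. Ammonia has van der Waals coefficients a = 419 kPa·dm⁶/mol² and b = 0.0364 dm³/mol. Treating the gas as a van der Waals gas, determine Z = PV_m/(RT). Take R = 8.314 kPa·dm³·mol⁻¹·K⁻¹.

Z ≈ 0.7539

P = RT/(V_m − b) − a/V_m² = (8.314)(536)/(0.0690 − 0.0364) − 419/(0.0690)²
  = 4456.3/0.032600 − 88007 = 136696 − 88007 = 48689 kPa
Z = PV_m/(RT) = (48689)(0.0690)/((8.314)(536)) = 3359.5/4456.3 = 0.7539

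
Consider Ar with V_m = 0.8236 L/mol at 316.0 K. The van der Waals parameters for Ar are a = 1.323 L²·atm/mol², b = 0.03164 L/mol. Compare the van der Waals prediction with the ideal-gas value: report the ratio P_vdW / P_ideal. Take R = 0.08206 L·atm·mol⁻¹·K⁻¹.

P_vdW / P_ideal ≈ 0.9780

Ideal: P_ideal = RT/V_m = (0.08206)(316.0)/0.8236 = 31.4849 atm
vdW: P = RT/(V_m − b) − a/V_m² = 25.9310/0.791960 − 1.323/0.678317 = 32.7428 − 1.95042 = 30.7924 atm
Ratio = 30.7924/31.4849 = 0.9780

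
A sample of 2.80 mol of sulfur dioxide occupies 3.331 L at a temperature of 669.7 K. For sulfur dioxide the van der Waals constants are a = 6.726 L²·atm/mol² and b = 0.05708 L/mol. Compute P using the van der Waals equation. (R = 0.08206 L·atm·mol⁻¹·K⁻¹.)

P ≈ 43.77 atm

P = nRT/(V − nb) − a n²/V²
nRT/(V − nb) = (2.80)(0.08206)(669.7)/(3.331 − 2.80×0.05708) = 153.88/3.1712 = 48.524 atm
a n²/V² = (6.726)(2.80)²/(3.331)² = 4.7525 atm
P = 48.524 − 4.7525 = 43.77 atm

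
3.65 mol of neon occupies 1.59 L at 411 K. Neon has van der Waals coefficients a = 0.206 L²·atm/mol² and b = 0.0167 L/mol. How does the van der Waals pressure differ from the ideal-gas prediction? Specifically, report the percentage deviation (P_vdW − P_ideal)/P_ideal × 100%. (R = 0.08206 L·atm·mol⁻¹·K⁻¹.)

Ideal: P_ideal = nRT/V = (3.65)(0.08206)(411)/1.59 = 77.4228 atm
vdW: P = nRT/(V − nb) − a n²/V² = 123.102/1.52905 − 2.74444/2.52810 = 80.5088 − 1.08557 = 79.4232 atm
% deviation = (79.4232 − 77.4228)/77.4228 × 100% = 2.58%

2.58 %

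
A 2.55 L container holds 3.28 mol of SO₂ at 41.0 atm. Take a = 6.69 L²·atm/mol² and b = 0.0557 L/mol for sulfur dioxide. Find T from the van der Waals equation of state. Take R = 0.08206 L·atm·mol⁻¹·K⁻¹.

T ≈ 458.0 K

T = (P + a n²/V²)(V − nb)/(nR)
P + a n²/V² = 41.0 + (6.69)(3.28)²/(2.55)² = 52.069 atm
V − nb = 2.55 − (3.28)(0.0557) = 2.3673 L
T = (52.069)(2.3673)/((3.28)(0.08206)) = 458.0 K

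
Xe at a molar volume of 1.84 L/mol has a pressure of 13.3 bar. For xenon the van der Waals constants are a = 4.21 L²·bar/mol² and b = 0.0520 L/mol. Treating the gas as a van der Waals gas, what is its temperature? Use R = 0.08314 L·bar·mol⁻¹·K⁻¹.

T ≈ 312.8 K

T = (P + a/V_m²)(V_m − b)/R
P + a/V_m² = 13.3 + 4.21/(1.84)² = 14.544 bar
V_m − b = 1.84 − 0.0520 = 1.7880 L/mol
T = (14.544)(1.7880)/0.08314 = 312.8 K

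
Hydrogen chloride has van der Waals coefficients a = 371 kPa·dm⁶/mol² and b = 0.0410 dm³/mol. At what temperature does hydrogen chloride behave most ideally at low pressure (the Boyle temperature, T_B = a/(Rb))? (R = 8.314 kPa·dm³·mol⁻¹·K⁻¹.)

For a van der Waals gas the second virial coefficient B₂ = b − a/(RT) vanishes at T_B = a/(Rb).
T_B = 371/(8.314×0.0410) = 371/0.34087 = 1088 K

T_B ≈ 1088 K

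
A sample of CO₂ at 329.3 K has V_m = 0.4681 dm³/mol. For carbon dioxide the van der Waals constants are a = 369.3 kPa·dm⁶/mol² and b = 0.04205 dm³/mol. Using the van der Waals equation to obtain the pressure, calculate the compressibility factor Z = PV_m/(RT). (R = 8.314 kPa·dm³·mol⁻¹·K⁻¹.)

Z ≈ 0.8105

P = RT/(V_m − b) − a/V_m² = (8.314)(329.3)/(0.4681 − 0.04205) − 369.3/(0.4681)²
  = 2737.8/0.42605 − 1685.4 = 6426.0 − 1685.4 = 4740.6 kPa
Z = PV_m/(RT) = (4740.6)(0.4681)/((8.314)(329.3)) = 2219.1/2737.8 = 0.8105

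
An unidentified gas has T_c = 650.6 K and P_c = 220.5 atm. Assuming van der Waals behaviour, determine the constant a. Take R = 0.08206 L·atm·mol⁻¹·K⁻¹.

From T_c = 8a/(27Rb) and P_c = a/(27b²): a = 27 R² T_c²/(64 P_c).
a = 27×(0.08206)²×(650.6)²/(64×220.5) = 76958/14112 = 5.453 L²·atm/mol²

a ≈ 5.453 L²·atm/mol²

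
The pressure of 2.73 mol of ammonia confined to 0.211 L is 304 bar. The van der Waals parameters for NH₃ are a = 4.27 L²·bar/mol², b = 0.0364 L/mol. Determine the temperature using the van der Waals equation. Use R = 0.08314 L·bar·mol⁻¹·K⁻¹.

T ≈ 501.1 K

T = (P + a n²/V²)(V − nb)/(nR)
P + a n²/V² = 304 + (4.27)(2.73)²/(0.211)² = 1018.8 bar
V − nb = 0.211 − (2.73)(0.0364) = 0.11163 L
T = (1018.8)(0.11163)/((2.73)(0.08314)) = 501.1 K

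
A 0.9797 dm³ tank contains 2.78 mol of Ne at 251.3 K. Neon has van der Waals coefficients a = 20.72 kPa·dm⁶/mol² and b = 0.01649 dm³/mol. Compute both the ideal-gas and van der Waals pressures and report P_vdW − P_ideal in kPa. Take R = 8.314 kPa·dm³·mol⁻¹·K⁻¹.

Ideal: P_ideal = nRT/V = (2.78)(8.314)(251.3)/0.9797 = 5928.63 kPa
vdW: P = nRT/(V − nb) − a n²/V² = 5808.28/0.933858 − 160.132/0.959812 = 6219.66 − 166.837 = 6052.82 kPa
ΔP = 6052.82 − 5928.63 = 124.2 kPa

ΔP ≈ 124.2 kPa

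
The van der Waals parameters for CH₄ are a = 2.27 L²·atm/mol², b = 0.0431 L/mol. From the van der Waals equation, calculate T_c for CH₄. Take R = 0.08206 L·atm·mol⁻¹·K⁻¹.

For a van der Waals gas, T_c = 8a/(27Rb).
T_c = 8×2.27/(27×0.08206×0.0431) = 18.160/0.095493 = 190.2 K

T_c ≈ 190.2 K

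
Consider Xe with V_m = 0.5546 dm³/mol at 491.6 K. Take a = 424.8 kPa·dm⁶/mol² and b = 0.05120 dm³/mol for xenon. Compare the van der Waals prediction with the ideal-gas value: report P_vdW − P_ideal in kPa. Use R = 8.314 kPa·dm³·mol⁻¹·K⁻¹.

ΔP ≈ -631.6 kPa

Ideal: P_ideal = RT/V_m = (8.314)(491.6)/0.5546 = 7369.57 kPa
vdW: P = RT/(V_m − b) − a/V_m² = 4087.16/0.503400 − 424.8/0.307581 = 8119.11 − 1381.10 = 6738.01 kPa
ΔP = 6738.01 − 7369.57 = -631.6 kPa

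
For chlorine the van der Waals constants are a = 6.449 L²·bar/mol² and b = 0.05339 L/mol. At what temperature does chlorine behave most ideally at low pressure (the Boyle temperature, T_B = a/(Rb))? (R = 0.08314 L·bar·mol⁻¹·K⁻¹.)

T_B ≈ 1453 K

For a van der Waals gas the second virial coefficient B₂ = b − a/(RT) vanishes at T_B = a/(Rb).
T_B = 6.449/(0.08314×0.05339) = 6.449/0.0044388 = 1453 K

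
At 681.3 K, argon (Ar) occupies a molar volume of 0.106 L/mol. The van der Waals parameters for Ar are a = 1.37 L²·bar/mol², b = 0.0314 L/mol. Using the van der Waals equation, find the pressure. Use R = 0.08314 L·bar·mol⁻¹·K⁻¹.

P = RT/(V_m − b) − a/V_m²
RT/(V_m − b) = (0.08314)(681.3)/(0.106 − 0.0314) = 56.643/0.074600 = 759.29 bar
a/V_m² = 1.37/(0.106)² = 121.93 bar
P = 759.29 − 121.93 = 637.4 bar

P ≈ 637.4 bar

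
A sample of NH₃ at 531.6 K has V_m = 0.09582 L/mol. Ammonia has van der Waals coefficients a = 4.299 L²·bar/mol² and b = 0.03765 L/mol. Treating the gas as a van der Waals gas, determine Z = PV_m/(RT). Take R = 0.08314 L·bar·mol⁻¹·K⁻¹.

Z ≈ 0.6321

P = RT/(V_m − b) − a/V_m² = (0.08314)(531.6)/(0.09582 − 0.03765) − 4.299/(0.09582)²
  = 44.197/0.058170 − 468.23 = 759.79 − 468.23 = 291.56 bar
Z = PV_m/(RT) = (291.56)(0.09582)/((0.08314)(531.6)) = 27.937/44.197 = 0.6321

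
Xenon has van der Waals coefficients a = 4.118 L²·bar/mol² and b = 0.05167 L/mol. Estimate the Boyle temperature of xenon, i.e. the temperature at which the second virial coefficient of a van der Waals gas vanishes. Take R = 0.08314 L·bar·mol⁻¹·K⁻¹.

T_B ≈ 958.6 K

For a van der Waals gas the second virial coefficient B₂ = b − a/(RT) vanishes at T_B = a/(Rb).
T_B = 4.118/(0.08314×0.05167) = 4.118/0.0042958 = 958.6 K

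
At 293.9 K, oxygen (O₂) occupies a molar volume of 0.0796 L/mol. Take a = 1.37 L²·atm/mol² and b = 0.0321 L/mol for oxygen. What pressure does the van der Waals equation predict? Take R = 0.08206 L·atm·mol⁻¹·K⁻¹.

P = RT/(V_m − b) − a/V_m²
RT/(V_m − b) = (0.08206)(293.9)/(0.0796 − 0.0321) = 24.117/0.047500 = 507.73 atm
a/V_m² = 1.37/(0.0796)² = 216.22 atm
P = 507.73 − 216.22 = 291.5 atm

P ≈ 291.5 atm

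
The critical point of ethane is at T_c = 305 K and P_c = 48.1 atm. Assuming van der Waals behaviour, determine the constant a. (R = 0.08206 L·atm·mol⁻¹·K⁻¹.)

a ≈ 5.494 L²·atm/mol²

From T_c = 8a/(27Rb) and P_c = a/(27b²): a = 27 R² T_c²/(64 P_c).
a = 27×(0.08206)²×(305)²/(64×48.1) = 16913/3078.4 = 5.494 L²·atm/mol²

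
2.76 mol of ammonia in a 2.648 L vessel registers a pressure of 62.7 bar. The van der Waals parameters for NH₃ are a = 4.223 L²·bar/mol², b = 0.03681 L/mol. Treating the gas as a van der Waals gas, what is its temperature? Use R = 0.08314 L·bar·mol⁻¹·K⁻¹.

T ≈ 746.7 K

T = (P + a n²/V²)(V − nb)/(nR)
P + a n²/V² = 62.7 + (4.223)(2.76)²/(2.648)² = 67.288 bar
V − nb = 2.648 − (2.76)(0.03681) = 2.5464 L
T = (67.288)(2.5464)/((2.76)(0.08314)) = 746.7 K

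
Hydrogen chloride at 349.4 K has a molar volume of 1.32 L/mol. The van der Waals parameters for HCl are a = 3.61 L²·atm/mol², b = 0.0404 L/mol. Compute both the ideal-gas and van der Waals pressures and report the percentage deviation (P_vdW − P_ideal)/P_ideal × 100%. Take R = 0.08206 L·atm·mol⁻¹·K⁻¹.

Ideal: P_ideal = RT/V_m = (0.08206)(349.4)/1.32 = 21.7210 atm
vdW: P = RT/(V_m − b) − a/V_m² = 28.6718/1.27960 − 3.61/1.74240 = 22.4068 − 2.07185 = 20.3350 atm
% deviation = (20.3350 − 21.7210)/21.7210 × 100% = -6.38%

-6.38 %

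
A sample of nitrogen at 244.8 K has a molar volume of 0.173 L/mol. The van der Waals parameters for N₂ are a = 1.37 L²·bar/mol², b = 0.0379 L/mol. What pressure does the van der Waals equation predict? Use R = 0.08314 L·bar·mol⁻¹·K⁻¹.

P = RT/(V_m − b) − a/V_m²
RT/(V_m − b) = (0.08314)(244.8)/(0.173 − 0.0379) = 20.353/0.13510 = 150.65 bar
a/V_m² = 1.37/(0.173)² = 45.775 bar
P = 150.65 − 45.775 = 104.9 bar

P ≈ 104.9 bar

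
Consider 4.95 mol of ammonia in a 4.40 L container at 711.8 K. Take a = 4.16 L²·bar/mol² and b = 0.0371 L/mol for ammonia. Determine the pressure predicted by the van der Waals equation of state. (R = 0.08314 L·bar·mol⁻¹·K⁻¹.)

P = nRT/(V − nb) − a n²/V²
nRT/(V − nb) = (4.95)(0.08314)(711.8)/(4.40 − 4.95×0.0371) = 292.94/4.2164 = 69.476 bar
a n²/V² = (4.16)(4.95)²/(4.40)² = 5.2650 bar
P = 69.476 − 5.2650 = 64.21 bar

P ≈ 64.21 bar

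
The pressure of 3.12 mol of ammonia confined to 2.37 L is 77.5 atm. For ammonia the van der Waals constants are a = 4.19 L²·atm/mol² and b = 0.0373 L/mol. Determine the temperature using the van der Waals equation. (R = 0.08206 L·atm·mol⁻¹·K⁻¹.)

T = (P + a n²/V²)(V − nb)/(nR)
P + a n²/V² = 77.5 + (4.19)(3.12)²/(2.37)² = 84.762 atm
V − nb = 2.37 − (3.12)(0.0373) = 2.2536 L
T = (84.762)(2.2536)/((3.12)(0.08206)) = 746.1 K

T ≈ 746.1 K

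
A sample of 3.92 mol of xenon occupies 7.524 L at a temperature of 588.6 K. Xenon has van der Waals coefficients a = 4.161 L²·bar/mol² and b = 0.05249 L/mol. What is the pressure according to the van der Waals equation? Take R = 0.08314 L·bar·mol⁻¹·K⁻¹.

P = nRT/(V − nb) − a n²/V²
nRT/(V − nb) = (3.92)(0.08314)(588.6)/(7.524 − 3.92×0.05249) = 191.83/7.3182 = 26.213 bar
a n²/V² = (4.161)(3.92)²/(7.524)² = 1.1295 bar
P = 26.213 − 1.1295 = 25.08 bar

P ≈ 25.08 bar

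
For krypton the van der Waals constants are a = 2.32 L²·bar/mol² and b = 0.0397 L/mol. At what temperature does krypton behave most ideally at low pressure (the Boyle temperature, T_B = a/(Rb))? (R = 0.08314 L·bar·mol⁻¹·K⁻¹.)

For a van der Waals gas the second virial coefficient B₂ = b − a/(RT) vanishes at T_B = a/(Rb).
T_B = 2.32/(0.08314×0.0397) = 2.32/0.0033007 = 702.9 K

T_B ≈ 702.9 K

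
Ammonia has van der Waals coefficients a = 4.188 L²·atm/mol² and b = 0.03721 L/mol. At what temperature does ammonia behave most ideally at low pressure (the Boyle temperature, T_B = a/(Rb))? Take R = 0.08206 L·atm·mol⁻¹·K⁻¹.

T_B ≈ 1372 K

For a van der Waals gas the second virial coefficient B₂ = b − a/(RT) vanishes at T_B = a/(Rb).
T_B = 4.188/(0.08206×0.03721) = 4.188/0.0030535 = 1372 K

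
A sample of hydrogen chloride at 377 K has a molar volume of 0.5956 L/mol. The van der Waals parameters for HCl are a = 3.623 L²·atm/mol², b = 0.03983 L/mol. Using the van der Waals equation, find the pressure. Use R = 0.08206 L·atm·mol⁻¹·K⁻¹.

P ≈ 45.45 atm

P = RT/(V_m − b) − a/V_m²
RT/(V_m − b) = (0.08206)(377)/(0.5956 − 0.03983) = 30.937/0.55577 = 55.665 atm
a/V_m² = 3.623/(0.5956)² = 10.213 atm
P = 55.665 − 10.213 = 45.45 atm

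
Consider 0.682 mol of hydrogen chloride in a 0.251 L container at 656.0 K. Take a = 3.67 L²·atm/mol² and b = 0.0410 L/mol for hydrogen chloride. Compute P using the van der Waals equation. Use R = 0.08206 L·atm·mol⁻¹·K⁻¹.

P ≈ 137.5 atm

P = nRT/(V − nb) − a n²/V²
nRT/(V − nb) = (0.682)(0.08206)(656.0)/(0.251 − 0.682×0.0410) = 36.713/0.22304 = 164.60 atm
a n²/V² = (3.67)(0.682)²/(0.251)² = 27.095 atm
P = 164.60 − 27.095 = 137.5 atm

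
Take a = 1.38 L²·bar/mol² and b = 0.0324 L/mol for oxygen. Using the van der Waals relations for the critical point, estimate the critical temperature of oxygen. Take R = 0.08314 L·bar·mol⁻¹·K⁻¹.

For a van der Waals gas, T_c = 8a/(27Rb).
T_c = 8×1.38/(27×0.08314×0.0324) = 11.040/0.072731 = 151.8 K

T_c ≈ 151.8 K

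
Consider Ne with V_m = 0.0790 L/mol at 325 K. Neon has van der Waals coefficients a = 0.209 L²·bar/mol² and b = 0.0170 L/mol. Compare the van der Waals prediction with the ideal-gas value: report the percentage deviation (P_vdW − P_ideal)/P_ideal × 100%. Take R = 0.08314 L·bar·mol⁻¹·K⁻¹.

17.63 %

Ideal: P_ideal = RT/V_m = (0.08314)(325)/0.0790 = 342.032 bar
vdW: P = RT/(V_m − b) − a/V_m² = 27.0205/0.0620000 − 0.209/0.00624100 = 435.815 − 33.4882 = 402.327 bar
% deviation = (402.327 − 342.032)/342.032 × 100% = 17.63%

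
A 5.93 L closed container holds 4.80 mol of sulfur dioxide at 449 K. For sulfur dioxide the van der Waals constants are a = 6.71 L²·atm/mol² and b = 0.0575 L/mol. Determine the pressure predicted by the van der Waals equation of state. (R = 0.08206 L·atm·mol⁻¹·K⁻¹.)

P ≈ 26.88 atm

P = nRT/(V − nb) − a n²/V²
nRT/(V − nb) = (4.80)(0.08206)(449)/(5.93 − 4.80×0.0575) = 176.86/5.6540 = 31.281 atm
a n²/V² = (6.71)(4.80)²/(5.93)² = 4.3964 atm
P = 31.281 − 4.3964 = 26.88 atm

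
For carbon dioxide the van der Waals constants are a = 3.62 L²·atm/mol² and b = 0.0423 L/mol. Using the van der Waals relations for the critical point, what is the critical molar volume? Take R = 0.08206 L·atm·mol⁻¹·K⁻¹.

For a van der Waals gas, V_m,c = 3b.
V_m,c = 3×0.0423 = 0.1269 L/mol

V_m,c ≈ 0.1269 L/mol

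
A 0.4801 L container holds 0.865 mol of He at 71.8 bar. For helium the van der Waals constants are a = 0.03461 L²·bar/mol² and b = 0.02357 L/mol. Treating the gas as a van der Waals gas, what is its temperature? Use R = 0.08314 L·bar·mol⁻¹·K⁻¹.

T = (P + a n²/V²)(V − nb)/(nR)
P + a n²/V² = 71.8 + (0.03461)(0.865)²/(0.4801)² = 71.912 bar
V − nb = 0.4801 − (0.865)(0.02357) = 0.45971 L
T = (71.912)(0.45971)/((0.865)(0.08314)) = 459.7 K

T ≈ 459.7 K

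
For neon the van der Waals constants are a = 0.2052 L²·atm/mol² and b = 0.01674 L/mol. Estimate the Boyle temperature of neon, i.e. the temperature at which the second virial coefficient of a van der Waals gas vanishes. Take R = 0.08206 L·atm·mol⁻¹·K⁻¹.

T_B ≈ 149.4 K

For a van der Waals gas the second virial coefficient B₂ = b − a/(RT) vanishes at T_B = a/(Rb).
T_B = 0.2052/(0.08206×0.01674) = 0.2052/0.0013737 = 149.4 K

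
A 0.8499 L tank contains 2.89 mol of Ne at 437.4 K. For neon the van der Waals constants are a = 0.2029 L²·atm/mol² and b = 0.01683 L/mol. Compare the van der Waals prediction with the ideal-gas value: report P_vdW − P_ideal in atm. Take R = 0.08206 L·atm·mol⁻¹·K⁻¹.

ΔP ≈ 5.06 atm

Ideal: P_ideal = nRT/V = (2.89)(0.08206)(437.4)/0.8499 = 122.051 atm
vdW: P = nRT/(V − nb) − a n²/V² = 103.731/0.801261 − 1.69464/0.722330 = 129.460 − 2.34607 = 127.114 atm
ΔP = 127.114 − 122.051 = 5.06 atm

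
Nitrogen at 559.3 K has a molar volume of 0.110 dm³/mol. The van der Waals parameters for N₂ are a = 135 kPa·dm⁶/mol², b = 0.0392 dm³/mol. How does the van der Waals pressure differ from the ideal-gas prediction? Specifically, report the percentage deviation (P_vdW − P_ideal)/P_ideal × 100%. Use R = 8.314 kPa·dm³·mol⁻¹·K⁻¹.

28.97 %

Ideal: P_ideal = RT/V_m = (8.314)(559.3)/0.110 = 42272.9 kPa
vdW: P = RT/(V_m − b) − a/V_m² = 4650.02/0.0708000 − 135/0.0121000 = 65678.2 − 11157.0 = 54521.2 kPa
% deviation = (54521.2 − 42272.9)/42272.9 × 100% = 28.97%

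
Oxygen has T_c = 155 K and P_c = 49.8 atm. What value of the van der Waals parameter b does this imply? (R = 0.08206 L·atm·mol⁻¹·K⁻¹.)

From T_c = 8a/(27Rb) and P_c = a/(27b²): b = R T_c/(8 P_c).
b = (0.08206)(155)/(8×49.8) = 12.719/398.40 = 0.03193 L/mol

b ≈ 0.03193 L/mol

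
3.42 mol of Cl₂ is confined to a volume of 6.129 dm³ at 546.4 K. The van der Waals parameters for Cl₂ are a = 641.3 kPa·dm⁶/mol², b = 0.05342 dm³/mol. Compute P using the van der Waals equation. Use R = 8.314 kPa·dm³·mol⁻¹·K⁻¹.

P ≈ 2413 kPa

P = nRT/(V − nb) − a n²/V²
nRT/(V − nb) = (3.42)(8.314)(546.4)/(6.129 − 3.42×0.05342) = 15536/5.9463 = 2612.7 kPa
a n²/V² = (641.3)(3.42)²/(6.129)² = 199.68 kPa
P = 2612.7 − 199.68 = 2413 kPa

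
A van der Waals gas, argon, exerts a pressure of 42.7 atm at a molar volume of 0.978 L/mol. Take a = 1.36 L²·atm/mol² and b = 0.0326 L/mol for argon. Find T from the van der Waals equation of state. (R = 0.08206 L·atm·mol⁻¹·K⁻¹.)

T ≈ 508.3 K

T = (P + a/V_m²)(V_m − b)/R
P + a/V_m² = 42.7 + 1.36/(0.978)² = 44.122 atm
V_m − b = 0.978 − 0.0326 = 0.94540 L/mol
T = (44.122)(0.94540)/0.08206 = 508.3 K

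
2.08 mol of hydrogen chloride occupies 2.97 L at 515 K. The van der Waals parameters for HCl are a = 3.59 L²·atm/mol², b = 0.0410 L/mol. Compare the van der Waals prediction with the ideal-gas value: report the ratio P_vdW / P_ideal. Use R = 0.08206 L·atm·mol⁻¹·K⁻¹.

Ideal: P_ideal = nRT/V = (2.08)(0.08206)(515)/2.97 = 29.5969 atm
vdW: P = nRT/(V − nb) − a n²/V² = 87.9027/2.88472 − 15.5318/8.82090 = 30.4718 − 1.76080 = 28.7110 atm
Ratio = 28.7110/29.5969 = 0.9701

P_vdW / P_ideal ≈ 0.9701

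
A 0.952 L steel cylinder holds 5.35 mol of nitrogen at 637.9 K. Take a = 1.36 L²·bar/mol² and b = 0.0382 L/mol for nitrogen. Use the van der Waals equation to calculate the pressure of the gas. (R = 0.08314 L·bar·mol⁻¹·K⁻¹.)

P ≈ 336.6 bar

P = nRT/(V − nb) − a n²/V²
nRT/(V − nb) = (5.35)(0.08314)(637.9)/(0.952 − 5.35×0.0382) = 283.74/0.74763 = 379.52 bar
a n²/V² = (1.36)(5.35)²/(0.952)² = 42.951 bar
P = 379.52 − 42.951 = 336.6 bar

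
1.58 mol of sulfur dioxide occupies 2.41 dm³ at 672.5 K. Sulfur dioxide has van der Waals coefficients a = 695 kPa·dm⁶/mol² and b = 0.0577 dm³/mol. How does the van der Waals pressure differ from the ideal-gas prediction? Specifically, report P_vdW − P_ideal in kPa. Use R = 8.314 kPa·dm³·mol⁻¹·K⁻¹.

ΔP ≈ -154.6 kPa

Ideal: P_ideal = nRT/V = (1.58)(8.314)(672.5)/2.41 = 3665.58 kPa
vdW: P = nRT/(V − nb) − a n²/V² = 8834.04/2.31883 − 1735.00/5.80810 = 3809.70 − 298.721 = 3510.98 kPa
ΔP = 3510.98 − 3665.58 = -154.6 kPa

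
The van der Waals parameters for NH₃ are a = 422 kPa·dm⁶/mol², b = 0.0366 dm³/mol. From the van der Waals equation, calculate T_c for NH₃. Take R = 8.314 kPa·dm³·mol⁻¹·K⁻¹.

For a van der Waals gas, T_c = 8a/(27Rb).
T_c = 8×422/(27×8.314×0.0366) = 3376.0/8.2159 = 410.9 K

T_c ≈ 410.9 K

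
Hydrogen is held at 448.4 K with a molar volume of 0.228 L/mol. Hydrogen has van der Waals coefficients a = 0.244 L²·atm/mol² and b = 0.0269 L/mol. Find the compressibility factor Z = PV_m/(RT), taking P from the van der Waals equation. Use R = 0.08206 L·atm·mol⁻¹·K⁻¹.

Z ≈ 1.105

P = RT/(V_m − b) − a/V_m² = (0.08206)(448.4)/(0.228 − 0.0269) − 0.244/(0.228)²
  = 36.796/0.20110 − 4.6938 = 182.97 − 4.6938 = 178.28 atm
Z = PV_m/(RT) = (178.28)(0.228)/((0.08206)(448.4)) = 40.648/36.796 = 1.105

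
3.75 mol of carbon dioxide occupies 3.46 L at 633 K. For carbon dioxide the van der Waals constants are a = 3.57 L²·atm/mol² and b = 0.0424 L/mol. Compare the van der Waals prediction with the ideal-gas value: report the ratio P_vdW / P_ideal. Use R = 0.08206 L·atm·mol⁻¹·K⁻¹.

Ideal: P_ideal = nRT/V = (3.75)(0.08206)(633)/3.46 = 56.2977 atm
vdW: P = nRT/(V − nb) − a n²/V² = 194.790/3.30100 − 50.2031/11.9716 = 59.0094 − 4.19352 = 54.8159 atm
Ratio = 54.8159/56.2977 = 0.9737

P_vdW / P_ideal ≈ 0.9737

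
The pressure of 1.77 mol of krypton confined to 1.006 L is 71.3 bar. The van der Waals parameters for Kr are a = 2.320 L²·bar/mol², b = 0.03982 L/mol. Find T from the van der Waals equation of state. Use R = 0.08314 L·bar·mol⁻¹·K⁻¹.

T ≈ 498.9 K

T = (P + a n²/V²)(V − nb)/(nR)
P + a n²/V² = 71.3 + (2.320)(1.77)²/(1.006)² = 78.482 bar
V − nb = 1.006 − (1.77)(0.03982) = 0.93552 L
T = (78.482)(0.93552)/((1.77)(0.08314)) = 498.9 K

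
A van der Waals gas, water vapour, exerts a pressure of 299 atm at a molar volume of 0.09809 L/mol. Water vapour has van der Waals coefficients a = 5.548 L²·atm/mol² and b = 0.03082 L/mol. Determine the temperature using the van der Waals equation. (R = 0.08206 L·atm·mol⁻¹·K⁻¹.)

T = (P + a/V_m²)(V_m − b)/R
P + a/V_m² = 299 + 5.548/(0.09809)² = 875.62 atm
V_m − b = 0.09809 − 0.03082 = 0.067270 L/mol
T = (875.62)(0.067270)/0.08206 = 717.8 K

T ≈ 717.8 K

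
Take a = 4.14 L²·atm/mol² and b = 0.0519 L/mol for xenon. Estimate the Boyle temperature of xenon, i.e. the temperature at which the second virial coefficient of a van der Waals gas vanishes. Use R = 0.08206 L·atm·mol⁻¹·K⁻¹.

T_B ≈ 972.1 K

For a van der Waals gas the second virial coefficient B₂ = b − a/(RT) vanishes at T_B = a/(Rb).
T_B = 4.14/(0.08206×0.0519) = 4.14/0.0042589 = 972.1 K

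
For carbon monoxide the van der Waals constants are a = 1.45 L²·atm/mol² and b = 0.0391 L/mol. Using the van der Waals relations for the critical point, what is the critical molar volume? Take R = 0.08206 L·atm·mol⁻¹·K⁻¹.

V_m,c ≈ 0.1173 L/mol

For a van der Waals gas, V_m,c = 3b.
V_m,c = 3×0.0391 = 0.1173 L/mol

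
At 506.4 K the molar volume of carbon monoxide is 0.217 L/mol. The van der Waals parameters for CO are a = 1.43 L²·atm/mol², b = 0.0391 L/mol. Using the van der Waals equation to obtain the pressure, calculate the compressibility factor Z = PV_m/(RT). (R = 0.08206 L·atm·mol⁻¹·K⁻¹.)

Z ≈ 1.061

P = RT/(V_m − b) − a/V_m² = (0.08206)(506.4)/(0.217 − 0.0391) − 1.43/(0.217)²
  = 41.555/0.17790 − 30.368 = 233.59 − 30.368 = 203.22 atm
Z = PV_m/(RT) = (203.22)(0.217)/((0.08206)(506.4)) = 44.099/41.555 = 1.061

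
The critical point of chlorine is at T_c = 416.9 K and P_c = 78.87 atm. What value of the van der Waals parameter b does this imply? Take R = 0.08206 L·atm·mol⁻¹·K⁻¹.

From T_c = 8a/(27Rb) and P_c = a/(27b²): b = R T_c/(8 P_c).
b = (0.08206)(416.9)/(8×78.87) = 34.211/630.96 = 0.05422 L/mol

b ≈ 0.05422 L/mol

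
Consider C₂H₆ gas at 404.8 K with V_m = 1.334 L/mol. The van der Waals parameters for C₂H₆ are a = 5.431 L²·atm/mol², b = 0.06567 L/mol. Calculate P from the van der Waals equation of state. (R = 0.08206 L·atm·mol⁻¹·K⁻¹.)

P = RT/(V_m − b) − a/V_m²
RT/(V_m − b) = (0.08206)(404.8)/(1.334 − 0.06567) = 33.218/1.2683 = 26.191 atm
a/V_m² = 5.431/(1.334)² = 3.0519 atm
P = 26.191 − 3.0519 = 23.14 atm

P ≈ 23.14 atm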